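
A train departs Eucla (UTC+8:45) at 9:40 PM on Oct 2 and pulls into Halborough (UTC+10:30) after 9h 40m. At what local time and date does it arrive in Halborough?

9:05 AM on October 3

Convert departure to UTC: 9:40 PM − 8:45 = 12:55 PM UTC on Oct 2.
Add 9 hours and 40 minutes travel time → 10:35 PM UTC.
Halborough is UTC+10:30, so local arrival = 10:35 PM + 10:30 = 9:05 AM on Oct 3.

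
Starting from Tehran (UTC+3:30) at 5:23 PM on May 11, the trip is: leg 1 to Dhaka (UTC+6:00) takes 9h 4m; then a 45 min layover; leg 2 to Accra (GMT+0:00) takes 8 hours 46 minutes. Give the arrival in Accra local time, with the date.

Convert departure to UTC: 5:23 PM − 3:30 = 1:53 PM UTC on May 11.
Add 9 hours 4 minutes leg 1 → 10:57 PM UTC.
Add 45 minutes layover in Dhaka → 11:42 PM UTC.
Add 8 hours 46 minutes leg 2 → 8:28 AM UTC (May 12).
Accra is UTC+0, so local arrival is the same: 8:28 AM on May 12.

8:28 AM on May 12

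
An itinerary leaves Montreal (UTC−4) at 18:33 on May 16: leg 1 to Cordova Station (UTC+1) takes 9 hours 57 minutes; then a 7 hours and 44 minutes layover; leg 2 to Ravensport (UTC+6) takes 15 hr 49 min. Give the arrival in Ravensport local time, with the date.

Convert departure to UTC: 18:33 + 4:00 = 22:33 UTC on May 16.
Add 9 hours and 57 minutes leg 1 → 08:30 UTC (May 17).
Add 7 hours and 44 minutes layover in Cordova Station → 16:14 UTC.
Add 15 hours and 49 minutes leg 2 → 08:03 UTC (May 18).
Ravensport is UTC+6:00, so local arrival = 08:03 + 6:00 = 14:03 on May 18.

14:03 on May 18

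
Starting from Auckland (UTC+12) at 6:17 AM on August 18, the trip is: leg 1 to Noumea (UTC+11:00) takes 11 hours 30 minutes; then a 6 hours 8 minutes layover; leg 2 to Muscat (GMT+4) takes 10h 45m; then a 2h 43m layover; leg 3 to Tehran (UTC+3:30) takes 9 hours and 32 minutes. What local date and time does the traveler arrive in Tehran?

Convert departure to UTC: 6:17 AM − 12:00 = 6:17 PM UTC on Aug 17.
Add 11 hours and 30 minutes leg 1 → 5:47 AM UTC (Aug 18).
Add 6 hours and 8 minutes layover in Noumea → 11:55 AM UTC.
Add 10 hours 45 minutes leg 2 → 10:40 PM UTC.
Add 2 hours 43 minutes layover in Muscat → 1:23 AM UTC (Aug 19).
Add 9 hours 32 minutes leg 3 → 10:55 AM UTC.
Tehran is UTC+3:30, so local arrival = 10:55 AM + 3:30 = 2:25 PM on Aug 19.

2:25 PM on August 19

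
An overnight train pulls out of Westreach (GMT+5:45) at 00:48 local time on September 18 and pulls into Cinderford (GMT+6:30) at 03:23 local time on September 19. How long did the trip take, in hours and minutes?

25 hours 50 minutes

Departure in UTC: 00:48 − 5:45 = 19:03 on Sep 17.
Arrival in UTC: 03:23 − 6:30 = 20:53 on Sep 18.
Elapsed = 20:53 − 19:03 (+1 day) = 25 hours 50 minutes.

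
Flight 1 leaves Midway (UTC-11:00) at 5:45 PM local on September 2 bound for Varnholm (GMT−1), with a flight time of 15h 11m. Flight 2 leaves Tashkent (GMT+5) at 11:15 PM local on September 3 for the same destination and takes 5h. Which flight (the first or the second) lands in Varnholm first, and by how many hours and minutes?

Flight 1 in UTC: 5:45 PM + 11:00 = 4:45 AM on Sep 3.
+15 hours 11 minutes → arrive 7:56 PM UTC on Sep 3.
Flight 2 in UTC: 11:15 PM − 5:00 = 6:15 PM on Sep 3.
+5 hours → arrive 11:15 PM UTC on Sep 3.
Flight 1 lands earlier by 3 hours 19 minutes.

the first, by 3 hours 19 minutes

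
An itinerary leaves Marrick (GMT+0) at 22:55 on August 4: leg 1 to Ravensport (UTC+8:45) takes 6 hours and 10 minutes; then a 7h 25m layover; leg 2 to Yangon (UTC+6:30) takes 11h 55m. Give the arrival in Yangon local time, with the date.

06:55 on Aug 6

Marrick is at UTC+0, so departure is already 22:55 UTC on Aug 4.
Add 6 hours and 10 minutes leg 1 → 05:05 UTC (Aug 5).
Add 7 hours and 25 minutes layover in Ravensport → 12:30 UTC.
Add 11 hours and 55 minutes leg 2 → 00:25 UTC (Aug 6).
Yangon is UTC+6:30, so local arrival = 00:25 + 6:30 = 06:55 on Aug 6.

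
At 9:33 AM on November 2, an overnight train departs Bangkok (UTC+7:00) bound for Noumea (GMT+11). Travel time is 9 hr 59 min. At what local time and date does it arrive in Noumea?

11:32 PM on November 2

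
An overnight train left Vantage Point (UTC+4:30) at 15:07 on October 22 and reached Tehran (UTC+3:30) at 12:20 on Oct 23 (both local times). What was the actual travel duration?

Departure in UTC: 15:07 − 4:30 = 10:37 on Oct 22.
Arrival in UTC: 12:20 − 3:30 = 08:50 on Oct 23.
Elapsed = 08:50 − 10:37 (+1 day) = 22 hours 13 minutes.

22 hours 13 minutes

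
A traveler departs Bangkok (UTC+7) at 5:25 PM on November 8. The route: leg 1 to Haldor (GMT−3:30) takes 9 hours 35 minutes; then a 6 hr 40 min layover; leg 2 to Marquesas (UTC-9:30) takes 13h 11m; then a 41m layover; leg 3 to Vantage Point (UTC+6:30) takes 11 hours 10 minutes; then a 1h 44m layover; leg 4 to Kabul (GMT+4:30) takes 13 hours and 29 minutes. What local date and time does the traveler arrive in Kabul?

11:25 PM on November 10

Convert departure to UTC: 5:25 PM − 7:00 = 10:25 AM UTC on Nov 8.
Add 9 hours 35 minutes leg 1 → 8:00 PM UTC.
Add 6 hours 40 minutes layover in Haldor → 2:40 AM UTC (Nov 9).
Add 13 hours and 11 minutes leg 2 → 3:51 PM UTC.
Add 41 minutes layover in Marquesas → 4:32 PM UTC.
Add 11 hours 10 minutes leg 3 → 3:42 AM UTC (Nov 10).
Add 1 hour and 44 minutes layover in Vantage Point → 5:26 AM UTC.
Add 13 hours and 29 minutes leg 4 → 6:55 PM UTC.
Kabul is UTC+4:30, so local arrival = 6:55 PM + 4:30 = 11:25 PM on Nov 10.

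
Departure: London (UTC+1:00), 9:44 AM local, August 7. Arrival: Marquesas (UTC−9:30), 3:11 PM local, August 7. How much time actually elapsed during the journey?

Departure in UTC: 9:44 AM − 1:00 = 8:44 AM on Aug 7.
Arrival in UTC: 3:11 PM + 9:30 = 12:41 AM on Aug 8.
Elapsed = 12:41 AM − 8:44 AM (+1 day) = 15 hours 57 minutes.

15 hours 57 minutes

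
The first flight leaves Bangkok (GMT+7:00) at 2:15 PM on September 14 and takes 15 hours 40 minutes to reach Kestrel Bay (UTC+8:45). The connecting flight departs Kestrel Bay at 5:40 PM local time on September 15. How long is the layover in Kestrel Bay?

Convert departure to UTC: 2:15 PM − 7:00 = 7:15 AM UTC on Sep 14.
Add 15 hours 40 minutes flight time → 10:55 PM UTC.
Kestrel Bay is UTC+8:45, so local arrival = 10:55 PM + 8:45 = 7:40 AM on Sep 15.
Layover = 5:40 PM − 7:40 AM = 10 hours.

10 hours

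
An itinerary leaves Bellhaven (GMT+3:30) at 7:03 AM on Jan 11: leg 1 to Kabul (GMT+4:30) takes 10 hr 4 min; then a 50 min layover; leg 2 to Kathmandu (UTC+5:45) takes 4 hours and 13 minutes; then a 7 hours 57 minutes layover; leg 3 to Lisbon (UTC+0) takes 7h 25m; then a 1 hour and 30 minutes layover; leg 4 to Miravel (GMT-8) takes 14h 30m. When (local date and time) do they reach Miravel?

Convert departure to UTC: 7:03 AM − 3:30 = 3:33 AM UTC on Jan 11.
Add 10 hours and 4 minutes leg 1 → 1:37 PM UTC.
Add 50 minutes layover in Kabul → 2:27 PM UTC.
Add 4 hours 13 minutes leg 2 → 6:40 PM UTC.
Add 7 hours 57 minutes layover in Kathmandu → 2:37 AM UTC (Jan 12).
Add 7 hours 25 minutes leg 3 → 10:02 AM UTC.
Add 1 hour and 30 minutes layover in Lisbon → 11:32 AM UTC.
Add 14 hours 30 minutes leg 4 → 2:02 AM UTC (Jan 13).
Miravel is UTC−8:00, so local arrival = 2:02 AM − 8:00 = 6:02 PM on Jan 12.

6:02 PM on Jan 12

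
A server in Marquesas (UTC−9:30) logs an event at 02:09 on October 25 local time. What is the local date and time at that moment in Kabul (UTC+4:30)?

In UTC: 02:09 + 9:30 = 11:39 on Oct 25.
Kabul is UTC+4:30: 11:39 + 4:30 = 16:09 on Oct 25.

16:09 on Oct 25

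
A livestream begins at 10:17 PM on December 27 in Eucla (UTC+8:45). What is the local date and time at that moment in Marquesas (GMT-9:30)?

Marquesas is 18:15 behind Eucla.
Shift by the zone difference: 10:17 PM − 18:15 = 4:02 AM on Dec 27 in Marquesas.

4:02 AM on December 27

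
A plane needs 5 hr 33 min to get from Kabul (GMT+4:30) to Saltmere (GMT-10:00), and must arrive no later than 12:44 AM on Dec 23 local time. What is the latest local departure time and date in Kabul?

9:41 AM on December 23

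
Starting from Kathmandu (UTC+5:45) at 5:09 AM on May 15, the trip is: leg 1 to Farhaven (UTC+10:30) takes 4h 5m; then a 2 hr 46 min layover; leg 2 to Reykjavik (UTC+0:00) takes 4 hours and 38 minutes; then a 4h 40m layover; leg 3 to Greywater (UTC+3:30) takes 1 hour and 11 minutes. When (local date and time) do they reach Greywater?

8:14 PM on May 15

Convert departure to UTC: 5:09 AM − 5:45 = 11:24 PM UTC on May 14.
Add 4 hours 5 minutes leg 1 → 3:29 AM UTC (May 15).
Add 2 hours 46 minutes layover in Farhaven → 6:15 AM UTC.
Add 4 hours 38 minutes leg 2 → 10:53 AM UTC.
Add 4 hours 40 minutes layover in Reykjavik → 3:33 PM UTC.
Add 1 hour and 11 minutes leg 3 → 4:44 PM UTC.
Greywater is UTC+3:30, so local arrival = 4:44 PM + 3:30 = 8:14 PM on May 15.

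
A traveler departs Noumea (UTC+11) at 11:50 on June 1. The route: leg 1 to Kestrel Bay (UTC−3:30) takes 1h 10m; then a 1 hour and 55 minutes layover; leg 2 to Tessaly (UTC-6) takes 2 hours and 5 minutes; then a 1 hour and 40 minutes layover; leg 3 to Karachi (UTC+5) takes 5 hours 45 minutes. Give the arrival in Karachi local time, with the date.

18:25 on June 1

Convert departure to UTC: 11:50 − 11:00 = 00:50 UTC on Jun 1.
Add 1 hour and 10 minutes leg 1 → 02:00 UTC.
Add 1 hour 55 minutes layover in Kestrel Bay → 03:55 UTC.
Add 2 hours 5 minutes leg 2 → 06:00 UTC.
Add 1 hour 40 minutes layover in Tessaly → 07:40 UTC.
Add 5 hours and 45 minutes leg 3 → 13:25 UTC.
Karachi is UTC+5:00, so local arrival = 13:25 + 5:00 = 18:25 on Jun 1.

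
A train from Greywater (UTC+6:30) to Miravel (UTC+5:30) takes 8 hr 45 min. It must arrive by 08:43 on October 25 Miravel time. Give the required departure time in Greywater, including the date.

Target arrival in UTC: 08:43 − 5:30 = 03:13 on Oct 25.
Subtract 8 hours 45 minutes → departure 18:28 UTC on Oct 24.
Greywater is UTC+6:30: 18:28 + 6:30 = 00:58 on Oct 25.

00:58 on Oct 25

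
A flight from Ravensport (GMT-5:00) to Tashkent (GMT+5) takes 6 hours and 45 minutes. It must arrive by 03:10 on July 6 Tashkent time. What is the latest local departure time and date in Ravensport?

10:25 on Jul 5

Target arrival in UTC: 03:10 − 5:00 = 22:10 on Jul 5.
Subtract 6 hours and 45 minutes → departure 15:25 UTC on Jul 5.
Ravensport is UTC−5:00: 15:25 − 5:00 = 10:25 on Jul 5.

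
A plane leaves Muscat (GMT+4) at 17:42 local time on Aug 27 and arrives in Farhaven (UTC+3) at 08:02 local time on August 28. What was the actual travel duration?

Departure in UTC: 17:42 − 4:00 = 13:42 on Aug 27.
Arrival in UTC: 08:02 − 3:00 = 05:02 on Aug 28.
Elapsed = 05:02 − 13:42 (+1 day) = 15 hours 20 minutes.

15 hours 20 minutes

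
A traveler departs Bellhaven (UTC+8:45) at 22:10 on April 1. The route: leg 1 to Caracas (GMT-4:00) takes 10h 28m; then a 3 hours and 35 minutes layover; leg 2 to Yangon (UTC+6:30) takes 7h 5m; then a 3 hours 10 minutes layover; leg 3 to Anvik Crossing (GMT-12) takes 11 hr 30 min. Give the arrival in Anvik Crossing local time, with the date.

13:13 on April 2

Convert departure to UTC: 22:10 − 8:45 = 13:25 UTC on Apr 1.
Add 10 hours 28 minutes leg 1 → 23:53 UTC.
Add 3 hours 35 minutes layover in Caracas → 03:28 UTC (Apr 2).
Add 7 hours 5 minutes leg 2 → 10:33 UTC.
Add 3 hours and 10 minutes layover in Yangon → 13:43 UTC.
Add 11 hours and 30 minutes leg 3 → 01:13 UTC (Apr 3).
Anvik Crossing is UTC−12:00, so local arrival = 01:13 − 12:00 = 13:13 on Apr 2.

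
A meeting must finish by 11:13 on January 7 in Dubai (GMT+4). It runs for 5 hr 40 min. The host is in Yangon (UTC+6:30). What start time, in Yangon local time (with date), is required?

08:03 on January 7

Target end time in UTC: 11:13 − 4:00 = 07:13 on Jan 7.
Subtract 5 hours and 40 minutes → start 01:33 UTC on Jan 7.
Yangon is UTC+6:30: 01:33 + 6:30 = 08:03 on Jan 7.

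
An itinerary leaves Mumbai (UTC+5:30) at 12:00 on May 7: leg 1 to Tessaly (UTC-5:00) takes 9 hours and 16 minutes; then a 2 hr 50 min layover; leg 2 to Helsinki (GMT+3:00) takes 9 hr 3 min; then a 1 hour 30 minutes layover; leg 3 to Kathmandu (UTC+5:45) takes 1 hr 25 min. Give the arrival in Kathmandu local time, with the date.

12:19 on May 8

Convert departure to UTC: 12:00 − 5:30 = 06:30 UTC on May 7.
Add 9 hours and 16 minutes leg 1 → 15:46 UTC.
Add 2 hours 50 minutes layover in Tessaly → 18:36 UTC.
Add 9 hours and 3 minutes leg 2 → 03:39 UTC (May 8).
Add 1 hour and 30 minutes layover in Helsinki → 05:09 UTC.
Add 1 hour 25 minutes leg 3 → 06:34 UTC.
Kathmandu is UTC+5:45, so local arrival = 06:34 + 5:45 = 12:19 on May 8.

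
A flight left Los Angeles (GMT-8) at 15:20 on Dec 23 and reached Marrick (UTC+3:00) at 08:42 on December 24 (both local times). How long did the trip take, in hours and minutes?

Departure in UTC: 15:20 + 8:00 = 23:20 on Dec 23.
Arrival in UTC: 08:42 − 3:00 = 05:42 on Dec 24.
Elapsed = 05:42 − 23:20 (+1 day) = 6 hours 22 minutes.

6 hours 22 minutes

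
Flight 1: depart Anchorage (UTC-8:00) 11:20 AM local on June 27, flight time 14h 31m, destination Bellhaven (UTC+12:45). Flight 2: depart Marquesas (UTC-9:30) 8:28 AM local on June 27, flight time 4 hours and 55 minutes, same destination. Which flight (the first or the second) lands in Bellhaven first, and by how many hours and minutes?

the second, by 10 hours 58 minutes

Flight 1 in UTC: 11:20 AM + 8:00 = 7:20 PM on Jun 27.
+14 hours 31 minutes → arrive 9:51 AM UTC on Jun 28.
Flight 2 in UTC: 8:28 AM + 9:30 = 5:58 PM on Jun 27.
+4 hours and 55 minutes → arrive 10:53 PM UTC on Jun 27.
Flight 2 lands earlier by 10 hours 58 minutes.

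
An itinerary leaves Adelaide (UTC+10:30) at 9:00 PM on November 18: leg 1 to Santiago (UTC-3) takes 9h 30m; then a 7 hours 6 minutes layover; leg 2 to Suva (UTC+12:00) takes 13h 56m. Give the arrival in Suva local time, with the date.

Convert departure to UTC: 9:00 PM − 10:30 = 10:30 AM UTC on Nov 18.
Add 9 hours and 30 minutes leg 1 → 8:00 PM UTC.
Add 7 hours and 6 minutes layover in Santiago → 3:06 AM UTC (Nov 19).
Add 13 hours 56 minutes leg 2 → 5:02 PM UTC.
Suva is UTC+12:00, so local arrival = 5:02 PM + 12:00 = 5:02 AM on Nov 20.

5:02 AM on November 20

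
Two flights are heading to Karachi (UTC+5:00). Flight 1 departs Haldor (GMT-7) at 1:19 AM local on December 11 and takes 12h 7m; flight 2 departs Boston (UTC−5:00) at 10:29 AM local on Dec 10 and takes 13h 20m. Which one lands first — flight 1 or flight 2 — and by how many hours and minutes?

the second, by 15 hours 37 minutes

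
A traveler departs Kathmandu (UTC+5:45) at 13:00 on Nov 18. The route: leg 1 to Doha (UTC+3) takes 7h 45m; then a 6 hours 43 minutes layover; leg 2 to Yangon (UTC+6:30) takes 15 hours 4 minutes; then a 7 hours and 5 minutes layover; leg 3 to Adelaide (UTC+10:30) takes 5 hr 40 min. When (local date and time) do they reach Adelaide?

12:02 on Nov 20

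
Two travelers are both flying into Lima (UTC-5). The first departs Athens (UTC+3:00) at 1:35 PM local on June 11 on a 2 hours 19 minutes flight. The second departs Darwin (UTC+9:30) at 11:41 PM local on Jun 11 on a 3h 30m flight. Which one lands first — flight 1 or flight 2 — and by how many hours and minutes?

Flight 1 in UTC: 1:35 PM − 3:00 = 10:35 AM on Jun 11.
+2 hours 19 minutes → arrive 12:54 PM UTC on Jun 11.
Flight 2 in UTC: 11:41 PM − 9:30 = 2:11 PM on Jun 11.
+3 hours and 30 minutes → arrive 5:41 PM UTC on Jun 11.
Flight 1 lands earlier by 4 hours 47 minutes.

the first, by 4 hours 47 minutes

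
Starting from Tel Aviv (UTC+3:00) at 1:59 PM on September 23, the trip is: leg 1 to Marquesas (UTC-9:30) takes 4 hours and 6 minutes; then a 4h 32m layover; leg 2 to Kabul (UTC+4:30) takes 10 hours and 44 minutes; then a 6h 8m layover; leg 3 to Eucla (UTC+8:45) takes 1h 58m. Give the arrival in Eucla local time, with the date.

Convert departure to UTC: 1:59 PM − 3:00 = 10:59 AM UTC on Sep 23.
Add 4 hours and 6 minutes leg 1 → 3:05 PM UTC.
Add 4 hours and 32 minutes layover in Marquesas → 7:37 PM UTC.
Add 10 hours 44 minutes leg 2 → 6:21 AM UTC (Sep 24).
Add 6 hours and 8 minutes layover in Kabul → 12:29 PM UTC.
Add 1 hour and 58 minutes leg 3 → 2:27 PM UTC.
Eucla is UTC+8:45, so local arrival = 2:27 PM + 8:45 = 11:12 PM on Sep 24.

11:12 PM on September 24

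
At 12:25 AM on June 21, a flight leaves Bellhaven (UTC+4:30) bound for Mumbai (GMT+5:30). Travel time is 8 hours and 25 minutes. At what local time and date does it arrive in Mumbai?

9:50 AM on June 21

Convert departure to UTC: 12:25 AM − 4:30 = 7:55 PM UTC on Jun 20.
Add 8 hours and 25 minutes travel time → 4:20 AM UTC (Jun 21).
Mumbai is UTC+5:30, so local arrival = 4:20 AM + 5:30 = 9:50 AM on Jun 21.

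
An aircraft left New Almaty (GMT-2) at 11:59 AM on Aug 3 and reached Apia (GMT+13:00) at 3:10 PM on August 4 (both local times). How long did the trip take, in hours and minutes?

Departure in UTC: 11:59 AM + 2:00 = 1:59 PM on Aug 3.
Arrival in UTC: 3:10 PM − 13:00 = 2:10 AM on Aug 4.
Elapsed = 2:10 AM − 1:59 PM (+1 day) = 12 hours 11 minutes.

12 hours 11 minutes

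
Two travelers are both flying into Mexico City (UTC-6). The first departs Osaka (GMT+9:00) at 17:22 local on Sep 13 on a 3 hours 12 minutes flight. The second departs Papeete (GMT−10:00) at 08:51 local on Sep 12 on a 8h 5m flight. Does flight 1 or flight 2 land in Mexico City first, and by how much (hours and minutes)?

Flight 1 in UTC: 17:22 − 9:00 = 08:22 on Sep 13.
+3 hours 12 minutes → arrive 11:34 UTC on Sep 13.
Flight 2 in UTC: 08:51 + 10:00 = 18:51 on Sep 12.
+8 hours 5 minutes → arrive 02:56 UTC on Sep 13.
Flight 2 lands earlier by 8 hours 38 minutes.

the second, by 8 hours 38 minutes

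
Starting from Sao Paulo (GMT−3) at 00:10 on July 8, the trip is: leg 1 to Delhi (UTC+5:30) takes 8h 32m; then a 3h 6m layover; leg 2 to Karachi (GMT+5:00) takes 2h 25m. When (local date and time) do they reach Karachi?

22:13 on July 8

Convert departure to UTC: 00:10 + 3:00 = 03:10 UTC on Jul 8.
Add 8 hours and 32 minutes leg 1 → 11:42 UTC.
Add 3 hours 6 minutes layover in Delhi → 14:48 UTC.
Add 2 hours 25 minutes leg 2 → 17:13 UTC.
Karachi is UTC+5:00, so local arrival = 17:13 + 5:00 = 22:13 on Jul 8.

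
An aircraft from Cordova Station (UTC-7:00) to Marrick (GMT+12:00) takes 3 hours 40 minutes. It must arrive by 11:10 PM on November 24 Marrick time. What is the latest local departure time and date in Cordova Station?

12:30 AM on November 24

Target arrival in UTC: 11:10 PM − 12:00 = 11:10 AM on Nov 24.
Subtract 3 hours 40 minutes → departure 7:30 AM UTC on Nov 24.
Cordova Station is UTC−7:00: 7:30 AM − 7:00 = 12:30 AM on Nov 24.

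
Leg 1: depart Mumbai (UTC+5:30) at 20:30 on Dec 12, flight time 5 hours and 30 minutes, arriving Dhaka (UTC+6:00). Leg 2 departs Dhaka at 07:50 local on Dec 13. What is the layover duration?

Convert departure to UTC: 20:30 − 5:30 = 15:00 UTC on Dec 12.
Add 5 hours and 30 minutes flight time → 20:30 UTC.
Dhaka is UTC+6:00, so local arrival = 20:30 + 6:00 = 02:30 on Dec 13.
Layover = 07:50 − 02:30 = 5 hours 20 minutes.

5 hours 20 minutes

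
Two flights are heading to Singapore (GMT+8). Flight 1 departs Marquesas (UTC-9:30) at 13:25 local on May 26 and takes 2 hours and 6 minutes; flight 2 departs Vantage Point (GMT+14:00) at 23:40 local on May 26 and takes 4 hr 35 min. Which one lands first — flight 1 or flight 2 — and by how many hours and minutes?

Flight 1 in UTC: 13:25 + 9:30 = 22:55 on May 26.
+2 hours and 6 minutes → arrive 01:01 UTC on May 27.
Flight 2 in UTC: 23:40 − 14:00 = 09:40 on May 26.
+4 hours and 35 minutes → arrive 14:15 UTC on May 26.
Flight 2 lands earlier by 10 hours 46 minutes.

the second, by 10 hours 46 minutes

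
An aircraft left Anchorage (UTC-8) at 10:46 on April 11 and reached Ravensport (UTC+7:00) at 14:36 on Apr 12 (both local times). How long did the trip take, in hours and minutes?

Departure in UTC: 10:46 + 8:00 = 18:46 on Apr 11.
Arrival in UTC: 14:36 − 7:00 = 07:36 on Apr 12.
Elapsed = 07:36 − 18:46 (+1 day) = 12 hours 50 minutes.

12 hours 50 minutes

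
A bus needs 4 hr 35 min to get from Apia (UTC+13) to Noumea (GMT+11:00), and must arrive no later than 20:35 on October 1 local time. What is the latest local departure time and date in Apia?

Target arrival in UTC: 20:35 − 11:00 = 09:35 on Oct 1.
Subtract 4 hours and 35 minutes → departure 05:00 UTC on Oct 1.
Apia is UTC+13:00: 05:00 + 13:00 = 18:00 on Oct 1.

18:00 on October 1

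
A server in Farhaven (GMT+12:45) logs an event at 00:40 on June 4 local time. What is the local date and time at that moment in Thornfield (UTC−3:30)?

In UTC: 00:40 − 12:45 = 11:55 on Jun 3.
Thornfield is UTC−3:30: 11:55 − 3:30 = 08:25 on Jun 3.

08:25 on June 3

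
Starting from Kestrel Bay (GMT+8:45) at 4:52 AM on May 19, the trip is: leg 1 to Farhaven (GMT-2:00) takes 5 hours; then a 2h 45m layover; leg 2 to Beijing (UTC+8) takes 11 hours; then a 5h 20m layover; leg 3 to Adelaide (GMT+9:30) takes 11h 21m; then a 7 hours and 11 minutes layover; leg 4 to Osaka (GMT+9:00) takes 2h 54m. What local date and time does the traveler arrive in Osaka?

2:38 AM on May 21

Convert departure to UTC: 4:52 AM − 8:45 = 8:07 PM UTC on May 18.
Add 5 hours leg 1 → 1:07 AM UTC (May 19).
Add 2 hours and 45 minutes layover in Farhaven → 3:52 AM UTC.
Add 11 hours leg 2 → 2:52 PM UTC.
Add 5 hours 20 minutes layover in Beijing → 8:12 PM UTC.
Add 11 hours and 21 minutes leg 3 → 7:33 AM UTC (May 20).
Add 7 hours 11 minutes layover in Adelaide → 2:44 PM UTC.
Add 2 hours 54 minutes leg 4 → 5:38 PM UTC.
Osaka is UTC+9:00, so local arrival = 5:38 PM + 9:00 = 2:38 AM on May 21.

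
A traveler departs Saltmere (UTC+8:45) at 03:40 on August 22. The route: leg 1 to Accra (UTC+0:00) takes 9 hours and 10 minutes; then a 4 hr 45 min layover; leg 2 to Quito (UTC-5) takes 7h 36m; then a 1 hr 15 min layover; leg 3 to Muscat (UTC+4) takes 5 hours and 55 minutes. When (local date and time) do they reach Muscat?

Convert departure to UTC: 03:40 − 8:45 = 18:55 UTC on Aug 21.
Add 9 hours 10 minutes leg 1 → 04:05 UTC (Aug 22).
Add 4 hours 45 minutes layover in Accra → 08:50 UTC.
Add 7 hours 36 minutes leg 2 → 16:26 UTC.
Add 1 hour and 15 minutes layover in Quito → 17:41 UTC.
Add 5 hours 55 minutes leg 3 → 23:36 UTC.
Muscat is UTC+4:00, so local arrival = 23:36 + 4:00 = 03:36 on Aug 23.

03:36 on August 23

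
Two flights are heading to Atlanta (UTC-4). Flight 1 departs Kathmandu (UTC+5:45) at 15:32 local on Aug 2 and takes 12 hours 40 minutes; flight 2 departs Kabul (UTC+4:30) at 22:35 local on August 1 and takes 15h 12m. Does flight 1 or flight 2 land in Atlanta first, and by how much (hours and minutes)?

Flight 1 in UTC: 15:32 − 5:45 = 09:47 on Aug 2.
+12 hours and 40 minutes → arrive 22:27 UTC on Aug 2.
Flight 2 in UTC: 22:35 − 4:30 = 18:05 on Aug 1.
+15 hours and 12 minutes → arrive 09:17 UTC on Aug 2.
Flight 2 lands earlier by 13 hours 10 minutes.

the second, by 13 hours 10 minutes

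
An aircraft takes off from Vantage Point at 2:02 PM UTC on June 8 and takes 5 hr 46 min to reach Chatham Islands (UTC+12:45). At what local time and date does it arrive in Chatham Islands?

8:33 AM on Jun 9

Departure is given in UTC: 2:02 PM on Jun 8.
Add 5 hours and 46 minutes → 7:48 PM UTC.
Chatham Islands is UTC+12:45: 7:48 PM + 12:45 = 8:33 AM on Jun 9.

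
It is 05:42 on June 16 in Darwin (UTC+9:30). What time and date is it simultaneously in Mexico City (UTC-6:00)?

14:12 on June 15

In UTC: 05:42 − 9:30 = 20:12 on Jun 15.
Mexico City is UTC−6:00: 20:12 − 6:00 = 14:12 on Jun 15.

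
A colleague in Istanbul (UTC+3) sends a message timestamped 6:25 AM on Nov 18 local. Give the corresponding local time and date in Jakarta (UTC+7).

10:25 AM on November 18

Jakarta is 4:00 ahead of Istanbul.
Shift by the zone difference: 6:25 AM + 4:00 = 10:25 AM on Nov 18 in Jakarta.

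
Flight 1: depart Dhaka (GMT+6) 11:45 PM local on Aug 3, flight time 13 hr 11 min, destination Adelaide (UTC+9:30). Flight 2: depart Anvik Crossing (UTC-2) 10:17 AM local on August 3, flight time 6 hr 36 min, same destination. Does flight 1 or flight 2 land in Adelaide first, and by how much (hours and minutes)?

Flight 1 in UTC: 11:45 PM − 6:00 = 5:45 PM on Aug 3.
+13 hours 11 minutes → arrive 6:56 AM UTC on Aug 4.
Flight 2 in UTC: 10:17 AM + 2:00 = 12:17 PM on Aug 3.
+6 hours and 36 minutes → arrive 6:53 PM UTC on Aug 3.
Flight 2 lands earlier by 12 hours 3 minutes.

the second, by 12 hours 3 minutes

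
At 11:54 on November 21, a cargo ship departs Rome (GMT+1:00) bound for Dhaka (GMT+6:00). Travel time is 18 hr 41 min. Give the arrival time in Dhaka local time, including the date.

Convert departure to UTC: 11:54 − 1:00 = 10:54 UTC on Nov 21.
Add 18 hours and 41 minutes travel time → 05:35 UTC (Nov 22).
Dhaka is UTC+6:00, so local arrival = 05:35 + 6:00 = 11:35 on Nov 22.

11:35 on November 22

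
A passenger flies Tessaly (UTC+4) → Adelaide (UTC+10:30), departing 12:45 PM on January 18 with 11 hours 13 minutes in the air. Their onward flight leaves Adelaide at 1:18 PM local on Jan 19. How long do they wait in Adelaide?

Convert departure to UTC: 12:45 PM − 4:00 = 8:45 AM UTC on Jan 18.
Add 11 hours and 13 minutes flight time → 7:58 PM UTC.
Adelaide is UTC+10:30, so local arrival = 7:58 PM + 10:30 = 6:28 AM on Jan 19.
Layover = 1:18 PM − 6:28 AM = 6 hours 50 minutes.

6 hours 50 minutes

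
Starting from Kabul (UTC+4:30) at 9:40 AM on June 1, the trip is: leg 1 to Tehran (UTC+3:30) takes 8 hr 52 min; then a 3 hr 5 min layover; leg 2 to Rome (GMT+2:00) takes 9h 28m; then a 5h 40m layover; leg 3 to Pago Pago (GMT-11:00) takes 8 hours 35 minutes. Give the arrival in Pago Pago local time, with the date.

5:50 AM on June 2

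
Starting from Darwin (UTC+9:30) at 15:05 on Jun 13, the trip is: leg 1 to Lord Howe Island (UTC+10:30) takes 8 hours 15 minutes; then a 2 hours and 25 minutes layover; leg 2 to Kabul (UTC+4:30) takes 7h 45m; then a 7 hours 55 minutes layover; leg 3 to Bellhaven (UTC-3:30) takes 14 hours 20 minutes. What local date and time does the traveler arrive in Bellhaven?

Convert departure to UTC: 15:05 − 9:30 = 05:35 UTC on Jun 13.
Add 8 hours and 15 minutes leg 1 → 13:50 UTC.
Add 2 hours and 25 minutes layover in Lord Howe Island → 16:15 UTC.
Add 7 hours 45 minutes leg 2 → 00:00 UTC (Jun 14).
Add 7 hours 55 minutes layover in Kabul → 07:55 UTC.
Add 14 hours and 20 minutes leg 3 → 22:15 UTC.
Bellhaven is UTC−3:30, so local arrival = 22:15 − 3:30 = 18:45 on Jun 14.

18:45 on June 14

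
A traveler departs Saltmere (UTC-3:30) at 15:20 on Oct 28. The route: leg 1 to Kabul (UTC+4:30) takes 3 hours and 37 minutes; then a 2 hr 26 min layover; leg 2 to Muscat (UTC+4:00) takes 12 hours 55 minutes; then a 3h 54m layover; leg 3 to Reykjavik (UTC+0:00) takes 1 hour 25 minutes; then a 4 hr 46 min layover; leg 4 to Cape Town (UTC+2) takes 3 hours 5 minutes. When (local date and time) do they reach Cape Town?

Convert departure to UTC: 15:20 + 3:30 = 18:50 UTC on Oct 28.
Add 3 hours 37 minutes leg 1 → 22:27 UTC.
Add 2 hours 26 minutes layover in Kabul → 00:53 UTC (Oct 29).
Add 12 hours 55 minutes leg 2 → 13:48 UTC.
Add 3 hours 54 minutes layover in Muscat → 17:42 UTC.
Add 1 hour 25 minutes leg 3 → 19:07 UTC.
Add 4 hours and 46 minutes layover in Reykjavik → 23:53 UTC.
Add 3 hours and 5 minutes leg 4 → 02:58 UTC (Oct 30).
Cape Town is UTC+2:00, so local arrival = 02:58 + 2:00 = 04:58 on Oct 30.

04:58 on October 30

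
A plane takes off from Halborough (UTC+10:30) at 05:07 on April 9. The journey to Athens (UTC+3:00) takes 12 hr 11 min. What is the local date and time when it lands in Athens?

09:48 on Apr 9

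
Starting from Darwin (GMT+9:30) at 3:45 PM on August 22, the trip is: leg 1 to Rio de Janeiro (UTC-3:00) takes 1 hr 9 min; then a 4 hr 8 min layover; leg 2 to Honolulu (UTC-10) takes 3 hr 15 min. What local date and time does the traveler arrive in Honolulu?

4:47 AM on August 22

Convert departure to UTC: 3:45 PM − 9:30 = 6:15 AM UTC on Aug 22.
Add 1 hour and 9 minutes leg 1 → 7:24 AM UTC.
Add 4 hours and 8 minutes layover in Rio de Janeiro → 11:32 AM UTC.
Add 3 hours 15 minutes leg 2 → 2:47 PM UTC.
Honolulu is UTC−10:00, so local arrival = 2:47 PM − 10:00 = 4:47 AM on Aug 22.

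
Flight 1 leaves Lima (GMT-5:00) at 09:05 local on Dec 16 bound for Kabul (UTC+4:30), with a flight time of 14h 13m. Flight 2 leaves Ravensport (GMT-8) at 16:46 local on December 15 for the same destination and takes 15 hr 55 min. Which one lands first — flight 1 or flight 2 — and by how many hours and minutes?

the second, by 11 hours 37 minutes

Flight 1 in UTC: 09:05 + 5:00 = 14:05 on Dec 16.
+14 hours and 13 minutes → arrive 04:18 UTC on Dec 17.
Flight 2 in UTC: 16:46 + 8:00 = 00:46 on Dec 16.
+15 hours and 55 minutes → arrive 16:41 UTC on Dec 16.
Flight 2 lands earlier by 11 hours 37 minutes.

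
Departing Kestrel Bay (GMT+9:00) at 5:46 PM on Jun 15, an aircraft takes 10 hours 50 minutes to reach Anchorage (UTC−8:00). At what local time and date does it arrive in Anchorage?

11:36 AM on June 15

Convert departure to UTC: 5:46 PM − 9:00 = 8:46 AM UTC on Jun 15.
Add 10 hours 50 minutes travel time → 7:36 PM UTC.
Anchorage is UTC−8:00, so local arrival = 7:36 PM − 8:00 = 11:36 AM on Jun 15.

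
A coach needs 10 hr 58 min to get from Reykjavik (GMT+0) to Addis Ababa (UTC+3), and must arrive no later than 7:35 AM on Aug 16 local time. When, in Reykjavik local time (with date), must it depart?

5:37 PM on Aug 15

Target arrival in UTC: 7:35 AM − 3:00 = 4:35 AM on Aug 16.
Subtract 10 hours 58 minutes → departure 5:37 PM UTC on Aug 15.
Reykjavik is UTC+0, so departure is 5:37 PM on Aug 15.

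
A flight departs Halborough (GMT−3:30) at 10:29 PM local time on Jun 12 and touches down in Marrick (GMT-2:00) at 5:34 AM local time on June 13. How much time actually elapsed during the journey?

5 hours 35 minutes

Departure in UTC: 10:29 PM + 3:30 = 1:59 AM on Jun 13.
Arrival in UTC: 5:34 AM + 2:00 = 7:34 AM on Jun 13.
Elapsed = 7:34 AM − 1:59 AM = 5 hours 35 minutes.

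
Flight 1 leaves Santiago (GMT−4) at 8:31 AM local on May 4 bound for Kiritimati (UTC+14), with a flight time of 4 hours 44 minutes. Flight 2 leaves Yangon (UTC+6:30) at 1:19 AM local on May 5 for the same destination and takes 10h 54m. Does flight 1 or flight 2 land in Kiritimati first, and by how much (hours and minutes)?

the first, by 12 hours 28 minutes

Flight 1 in UTC: 8:31 AM + 4:00 = 12:31 PM on May 4.
+4 hours 44 minutes → arrive 5:15 PM UTC on May 4.
Flight 2 in UTC: 1:19 AM − 6:30 = 6:49 PM on May 4.
+10 hours and 54 minutes → arrive 5:43 AM UTC on May 5.
Flight 1 lands earlier by 12 hours 28 minutes.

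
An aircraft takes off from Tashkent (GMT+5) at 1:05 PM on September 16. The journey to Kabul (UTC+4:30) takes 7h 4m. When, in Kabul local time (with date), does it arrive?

7:39 PM on September 16

Convert departure to UTC: 1:05 PM − 5:00 = 8:05 AM UTC on Sep 16.
Add 7 hours and 4 minutes travel time → 3:09 PM UTC.
Kabul is UTC+4:30, so local arrival = 3:09 PM + 4:30 = 7:39 PM on Sep 16.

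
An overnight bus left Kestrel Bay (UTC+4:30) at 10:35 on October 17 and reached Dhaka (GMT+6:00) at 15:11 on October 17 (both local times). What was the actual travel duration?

3 hours 6 minutes

Departure in UTC: 10:35 − 4:30 = 06:05 on Oct 17.
Arrival in UTC: 15:11 − 6:00 = 09:11 on Oct 17.
Elapsed = 09:11 − 06:05 = 3 hours 6 minutes.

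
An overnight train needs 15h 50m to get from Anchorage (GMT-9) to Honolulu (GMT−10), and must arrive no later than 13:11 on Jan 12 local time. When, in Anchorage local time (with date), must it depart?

Target arrival in UTC: 13:11 + 10:00 = 23:11 on Jan 12.
Subtract 15 hours and 50 minutes → departure 07:21 UTC on Jan 12.
Anchorage is UTC−9:00: 07:21 − 9:00 = 22:21 on Jan 11.

22:21 on January 11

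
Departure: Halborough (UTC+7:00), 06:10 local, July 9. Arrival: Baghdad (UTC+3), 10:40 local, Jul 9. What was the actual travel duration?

Departure in UTC: 06:10 − 7:00 = 23:10 on Jul 8.
Arrival in UTC: 10:40 − 3:00 = 07:40 on Jul 9.
Elapsed = 07:40 − 23:10 (+1 day) = 8 hours 30 minutes.

8 hours 30 minutes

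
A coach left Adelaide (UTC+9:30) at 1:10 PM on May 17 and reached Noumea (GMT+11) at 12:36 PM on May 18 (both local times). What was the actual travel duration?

Noumea is 1:30 ahead of Adelaide.
Clock-face elapsed time (ignoring zones) is 23 hours 26 minutes.
Actual elapsed = 23 hours 26 minutes − 1:30 = 21 hours 56 minutes.

21 hours 56 minutes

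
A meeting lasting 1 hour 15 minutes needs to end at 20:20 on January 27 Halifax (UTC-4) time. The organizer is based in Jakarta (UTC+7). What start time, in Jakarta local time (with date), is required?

06:05 on January 28

Target end time in UTC: 20:20 + 4:00 = 00:20 on Jan 28.
Subtract 1 hour 15 minutes → start 23:05 UTC on Jan 27.
Jakarta is UTC+7:00: 23:05 + 7:00 = 06:05 on Jan 28.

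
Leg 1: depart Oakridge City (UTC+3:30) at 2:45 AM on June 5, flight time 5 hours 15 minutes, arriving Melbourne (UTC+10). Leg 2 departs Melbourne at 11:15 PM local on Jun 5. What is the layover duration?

8 hours 45 minutes

Convert departure to UTC: 2:45 AM − 3:30 = 11:15 PM UTC on Jun 4.
Add 5 hours 15 minutes flight time → 4:30 AM UTC (Jun 5).
Melbourne is UTC+10:00, so local arrival = 4:30 AM + 10:00 = 2:30 PM on Jun 5.
Layover = 11:15 PM − 2:30 PM = 8 hours 45 minutes.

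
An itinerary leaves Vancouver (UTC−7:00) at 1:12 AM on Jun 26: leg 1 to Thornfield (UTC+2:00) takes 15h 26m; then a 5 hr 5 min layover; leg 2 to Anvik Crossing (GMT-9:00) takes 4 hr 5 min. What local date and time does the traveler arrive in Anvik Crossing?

11:48 PM on June 26

Convert departure to UTC: 1:12 AM + 7:00 = 8:12 AM UTC on Jun 26.
Add 15 hours and 26 minutes leg 1 → 11:38 PM UTC.
Add 5 hours and 5 minutes layover in Thornfield → 4:43 AM UTC (Jun 27).
Add 4 hours and 5 minutes leg 2 → 8:48 AM UTC.
Anvik Crossing is UTC−9:00, so local arrival = 8:48 AM − 9:00 = 11:48 PM on Jun 26.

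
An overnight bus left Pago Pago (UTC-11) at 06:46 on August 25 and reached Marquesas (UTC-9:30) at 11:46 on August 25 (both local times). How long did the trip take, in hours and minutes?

3 hours 30 minutes

Marquesas is 1:30 ahead of Pago Pago.
Clock-face elapsed time (ignoring zones) is 5 hours.
Actual elapsed = 5 hours − 1:30 = 3 hours 30 minutes.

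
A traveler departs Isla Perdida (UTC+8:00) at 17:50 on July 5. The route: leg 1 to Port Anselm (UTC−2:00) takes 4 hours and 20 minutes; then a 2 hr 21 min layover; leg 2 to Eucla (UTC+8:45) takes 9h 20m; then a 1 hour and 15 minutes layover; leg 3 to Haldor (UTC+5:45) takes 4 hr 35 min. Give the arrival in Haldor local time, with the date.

13:26 on July 6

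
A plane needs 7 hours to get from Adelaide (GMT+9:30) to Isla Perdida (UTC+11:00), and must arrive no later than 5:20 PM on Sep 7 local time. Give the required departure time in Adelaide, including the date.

8:50 AM on September 7

Target arrival in UTC: 5:20 PM − 11:00 = 6:20 AM on Sep 7.
Subtract 7 hours → departure 11:20 PM UTC on Sep 6.
Adelaide is UTC+9:30: 11:20 PM + 9:30 = 8:50 AM on Sep 7.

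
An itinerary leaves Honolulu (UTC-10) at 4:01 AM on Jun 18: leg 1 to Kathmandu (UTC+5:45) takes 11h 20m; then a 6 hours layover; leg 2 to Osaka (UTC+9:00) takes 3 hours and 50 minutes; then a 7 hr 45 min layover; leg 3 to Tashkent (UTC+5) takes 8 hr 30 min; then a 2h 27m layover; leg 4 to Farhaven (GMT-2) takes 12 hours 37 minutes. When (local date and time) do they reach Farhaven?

4:30 PM on Jun 20

Convert departure to UTC: 4:01 AM + 10:00 = 2:01 PM UTC on Jun 18.
Add 11 hours 20 minutes leg 1 → 1:21 AM UTC (Jun 19).
Add 6 hours layover in Kathmandu → 7:21 AM UTC.
Add 3 hours and 50 minutes leg 2 → 11:11 AM UTC.
Add 7 hours 45 minutes layover in Osaka → 6:56 PM UTC.
Add 8 hours 30 minutes leg 3 → 3:26 AM UTC (Jun 20).
Add 2 hours 27 minutes layover in Tashkent → 5:53 AM UTC.
Add 12 hours 37 minutes leg 4 → 6:30 PM UTC.
Farhaven is UTC−2:00, so local arrival = 6:30 PM − 2:00 = 4:30 PM on Jun 20.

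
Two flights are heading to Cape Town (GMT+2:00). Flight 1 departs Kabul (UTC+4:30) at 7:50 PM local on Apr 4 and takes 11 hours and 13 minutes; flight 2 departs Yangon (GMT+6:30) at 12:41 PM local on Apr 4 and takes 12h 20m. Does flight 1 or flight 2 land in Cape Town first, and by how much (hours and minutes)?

the second, by 8 hours 2 minutes

Flight 1 in UTC: 7:50 PM − 4:30 = 3:20 PM on Apr 4.
+11 hours 13 minutes → arrive 2:33 AM UTC on Apr 5.
Flight 2 in UTC: 12:41 PM − 6:30 = 6:11 AM on Apr 4.
+12 hours and 20 minutes → arrive 6:31 PM UTC on Apr 4.
Flight 2 lands earlier by 8 hours 2 minutes.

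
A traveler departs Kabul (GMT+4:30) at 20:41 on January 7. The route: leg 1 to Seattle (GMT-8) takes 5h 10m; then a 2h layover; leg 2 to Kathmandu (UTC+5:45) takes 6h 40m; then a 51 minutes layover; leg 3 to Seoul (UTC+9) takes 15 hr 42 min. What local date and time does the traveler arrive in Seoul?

Convert departure to UTC: 20:41 − 4:30 = 16:11 UTC on Jan 7.
Add 5 hours and 10 minutes leg 1 → 21:21 UTC.
Add 2 hours layover in Seattle → 23:21 UTC.
Add 6 hours 40 minutes leg 2 → 06:01 UTC (Jan 8).
Add 51 minutes layover in Kathmandu → 06:52 UTC.
Add 15 hours 42 minutes leg 3 → 22:34 UTC.
Seoul is UTC+9:00, so local arrival = 22:34 + 9:00 = 07:34 on Jan 9.

07:34 on January 9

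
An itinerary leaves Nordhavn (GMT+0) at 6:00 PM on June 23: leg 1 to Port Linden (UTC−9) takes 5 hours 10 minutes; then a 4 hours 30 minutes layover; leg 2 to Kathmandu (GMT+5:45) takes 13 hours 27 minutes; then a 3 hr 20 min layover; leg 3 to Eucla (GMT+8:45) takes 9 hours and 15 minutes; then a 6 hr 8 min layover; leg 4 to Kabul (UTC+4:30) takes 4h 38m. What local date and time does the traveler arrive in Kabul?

8:58 PM on Jun 25

Nordhavn is at UTC+0, so departure is already 6:00 PM UTC on Jun 23.
Add 5 hours 10 minutes leg 1 → 11:10 PM UTC.
Add 4 hours 30 minutes layover in Port Linden → 3:40 AM UTC (Jun 24).
Add 13 hours 27 minutes leg 2 → 5:07 PM UTC.
Add 3 hours and 20 minutes layover in Kathmandu → 8:27 PM UTC.
Add 9 hours 15 minutes leg 3 → 5:42 AM UTC (Jun 25).
Add 6 hours 8 minutes layover in Eucla → 11:50 AM UTC.
Add 4 hours and 38 minutes leg 4 → 4:28 PM UTC.
Kabul is UTC+4:30, so local arrival = 4:28 PM + 4:30 = 8:58 PM on Jun 25.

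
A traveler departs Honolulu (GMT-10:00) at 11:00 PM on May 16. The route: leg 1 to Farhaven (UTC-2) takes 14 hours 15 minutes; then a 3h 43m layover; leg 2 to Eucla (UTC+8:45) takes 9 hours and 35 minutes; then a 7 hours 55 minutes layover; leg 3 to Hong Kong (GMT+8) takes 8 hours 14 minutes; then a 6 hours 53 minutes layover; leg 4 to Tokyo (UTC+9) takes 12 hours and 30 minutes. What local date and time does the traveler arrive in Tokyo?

9:05 AM on May 20

Convert departure to UTC: 11:00 PM + 10:00 = 9:00 AM UTC on May 17.
Add 14 hours and 15 minutes leg 1 → 11:15 PM UTC.
Add 3 hours and 43 minutes layover in Farhaven → 2:58 AM UTC (May 18).
Add 9 hours 35 minutes leg 2 → 12:33 PM UTC.
Add 7 hours 55 minutes layover in Eucla → 8:28 PM UTC.
Add 8 hours 14 minutes leg 3 → 4:42 AM UTC (May 19).
Add 6 hours 53 minutes layover in Hong Kong → 11:35 AM UTC.
Add 12 hours and 30 minutes leg 4 → 12:05 AM UTC (May 20).
Tokyo is UTC+9:00, so local arrival = 12:05 AM + 9:00 = 9:05 AM on May 20.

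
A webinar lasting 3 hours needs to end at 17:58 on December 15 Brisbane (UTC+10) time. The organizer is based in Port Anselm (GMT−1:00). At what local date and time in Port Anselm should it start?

03:58 on December 15

Target end time in UTC: 17:58 − 10:00 = 07:58 on Dec 15.
Subtract 3 hours → start 04:58 UTC on Dec 15.
Port Anselm is UTC−1:00: 04:58 − 1:00 = 03:58 on Dec 15.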